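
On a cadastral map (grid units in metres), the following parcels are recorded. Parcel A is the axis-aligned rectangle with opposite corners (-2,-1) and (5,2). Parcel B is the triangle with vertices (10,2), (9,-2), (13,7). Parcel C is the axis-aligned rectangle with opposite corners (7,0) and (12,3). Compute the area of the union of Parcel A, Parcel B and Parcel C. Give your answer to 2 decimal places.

37.63

By inclusion–exclusion:
Individual areas: |Parcel A| = 21, |Parcel B| = 3.5, |Parcel C| = 15.
|Parcel A∩Parcel B| = 0.
|Parcel A∩Parcel C| = 0 (no overlap).
|Parcel B∩Parcel C| = 1.8667.
|Parcel A∩Parcel B∩Parcel C| = 0.
|Parcel A ∪ Parcel B ∪ Parcel C| = 39.5 − 1.8667 + 0 = 37.63.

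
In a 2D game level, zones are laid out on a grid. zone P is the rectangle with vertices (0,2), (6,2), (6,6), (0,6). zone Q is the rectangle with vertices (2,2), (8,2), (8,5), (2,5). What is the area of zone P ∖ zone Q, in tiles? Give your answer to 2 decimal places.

12.00

|zone P∩zone Q|: x∈[2,6], y∈[2,5] → 4·3 = 12.
|zone P| = 24.
|zone P ∖ zone Q| = |zone P| − |zone P∩zone Q| = 24 − 12 = 12.00.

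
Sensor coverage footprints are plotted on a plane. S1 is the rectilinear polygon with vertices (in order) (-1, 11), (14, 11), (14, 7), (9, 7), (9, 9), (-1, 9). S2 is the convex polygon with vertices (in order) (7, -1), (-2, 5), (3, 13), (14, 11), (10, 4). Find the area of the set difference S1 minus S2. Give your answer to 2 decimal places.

8.82

|S1| = 40, |S1∩S2| = 31.1786.
|S1 ∖ S2| = |S1| − |S1∩S2| = 40 − 31.1786 = 8.82.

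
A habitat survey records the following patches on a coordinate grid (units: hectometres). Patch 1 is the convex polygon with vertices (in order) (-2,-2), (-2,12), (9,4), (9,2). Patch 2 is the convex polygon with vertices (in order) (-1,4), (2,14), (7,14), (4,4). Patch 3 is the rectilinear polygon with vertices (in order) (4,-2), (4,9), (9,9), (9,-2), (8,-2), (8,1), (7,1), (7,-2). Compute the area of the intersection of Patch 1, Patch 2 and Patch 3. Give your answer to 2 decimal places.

The intersection is the polygon with vertices (4,4), (4,7.636), (4.896,6.985).
By the shoelace formula its area is 1.63.

1.63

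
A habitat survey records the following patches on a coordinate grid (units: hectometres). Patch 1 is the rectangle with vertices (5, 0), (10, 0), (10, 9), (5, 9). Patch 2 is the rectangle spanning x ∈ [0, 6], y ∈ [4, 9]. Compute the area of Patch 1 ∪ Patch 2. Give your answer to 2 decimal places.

By inclusion–exclusion:
Individual areas: |Patch 1| = 45, |Patch 2| = 30.
|Patch 1∩Patch 2|: x∈[5,6], y∈[4,9] → 1·5 = 5.
|Patch 1 ∪ Patch 2| = 75 − 5 = 70.00.

70.00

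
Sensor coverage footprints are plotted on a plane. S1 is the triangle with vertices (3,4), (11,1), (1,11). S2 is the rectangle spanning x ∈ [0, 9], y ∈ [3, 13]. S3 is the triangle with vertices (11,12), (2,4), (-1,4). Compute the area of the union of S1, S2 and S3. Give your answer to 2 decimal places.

By inclusion–exclusion:
Individual areas: |S1| = 25, |S2| = 90, |S3| = 12.
|S1∩S2| = 21.6667.
|S1∩S3| = 3.6038.
|S2∩S3| = 11.2222.
|S1∩S2∩S3| = 3.6038.
|S1 ∪ S2 ∪ S3| = 127 − 36.4927 + 3.6038 = 94.11.

94.11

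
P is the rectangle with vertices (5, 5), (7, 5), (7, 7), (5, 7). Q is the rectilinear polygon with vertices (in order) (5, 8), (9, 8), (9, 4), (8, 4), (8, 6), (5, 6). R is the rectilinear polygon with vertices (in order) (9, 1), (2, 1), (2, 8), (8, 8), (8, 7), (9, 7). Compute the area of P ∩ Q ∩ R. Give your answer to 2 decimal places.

2.00

The intersection is the polygon with vertices (7,6), (5,6), (5,7), (7,7).
By the shoelace formula its area is 2.00.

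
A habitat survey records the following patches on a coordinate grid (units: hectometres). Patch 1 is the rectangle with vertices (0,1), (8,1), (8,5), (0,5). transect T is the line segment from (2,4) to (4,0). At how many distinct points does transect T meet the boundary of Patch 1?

1

The segment meets the boundary at (3.5,1).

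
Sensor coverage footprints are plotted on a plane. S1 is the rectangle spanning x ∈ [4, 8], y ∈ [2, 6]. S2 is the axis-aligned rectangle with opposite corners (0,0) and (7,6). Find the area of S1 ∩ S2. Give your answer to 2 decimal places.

|S1∩S2|: x∈[4,7], y∈[2,6] → 3·4 = 12.

12.00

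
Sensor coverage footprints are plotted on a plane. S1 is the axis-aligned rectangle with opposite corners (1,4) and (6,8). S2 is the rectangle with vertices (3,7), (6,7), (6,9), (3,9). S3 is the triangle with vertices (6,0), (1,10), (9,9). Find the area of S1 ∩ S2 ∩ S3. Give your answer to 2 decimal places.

3.00

The intersection is the polygon with vertices (3,7), (3,8), (6,8), (6,7).
By the shoelace formula its area is 3.00.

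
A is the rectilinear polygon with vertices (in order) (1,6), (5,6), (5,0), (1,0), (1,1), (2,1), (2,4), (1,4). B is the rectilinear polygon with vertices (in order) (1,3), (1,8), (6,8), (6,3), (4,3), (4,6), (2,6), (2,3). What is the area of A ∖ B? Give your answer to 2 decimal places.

|A| = 21, |A∩B| = 5.
|A ∖ B| = |A| − |A∩B| = 21 − 5 = 16.00.

16.00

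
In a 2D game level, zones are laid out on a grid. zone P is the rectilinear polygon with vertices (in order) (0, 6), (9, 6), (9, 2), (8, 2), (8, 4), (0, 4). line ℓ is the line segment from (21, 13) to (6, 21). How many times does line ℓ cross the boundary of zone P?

The segment lies entirely outside zone P and never meets its boundary.

0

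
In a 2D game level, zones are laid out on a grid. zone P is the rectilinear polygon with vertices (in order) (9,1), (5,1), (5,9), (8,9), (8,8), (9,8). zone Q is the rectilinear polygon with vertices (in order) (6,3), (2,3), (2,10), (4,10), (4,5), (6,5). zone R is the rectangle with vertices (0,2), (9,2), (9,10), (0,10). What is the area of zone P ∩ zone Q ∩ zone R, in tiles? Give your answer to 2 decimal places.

2.00

The intersection is the polygon with vertices (6,5), (6,3), (5,3), (5,5).
By the shoelace formula its area is 2.00.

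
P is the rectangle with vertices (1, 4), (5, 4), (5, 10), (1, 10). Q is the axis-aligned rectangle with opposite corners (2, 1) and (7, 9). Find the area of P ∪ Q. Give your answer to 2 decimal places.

49.00

By inclusion–exclusion:
Individual areas: |P| = 24, |Q| = 40.
|P∩Q|: x∈[2,5], y∈[4,9] → 3·5 = 15.
|P ∪ Q| = 64 − 15 = 49.00.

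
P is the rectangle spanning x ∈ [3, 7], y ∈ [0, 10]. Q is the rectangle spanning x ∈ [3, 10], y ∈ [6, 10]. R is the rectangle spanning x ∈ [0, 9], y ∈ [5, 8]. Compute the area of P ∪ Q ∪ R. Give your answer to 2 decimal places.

63.00

By inclusion–exclusion:
Individual areas: |P| = 40, |Q| = 28, |R| = 27.
|P∩Q|: x∈[3,7], y∈[6,10] → 4·4 = 16.
|P∩R|: x∈[3,7], y∈[5,8] → 4·3 = 12.
|Q∩R|: x∈[3,9], y∈[6,8] → 6·2 = 12.
|P∩Q∩R| = 8.
|P ∪ Q ∪ R| = 95 − 40 + 8 = 63.00.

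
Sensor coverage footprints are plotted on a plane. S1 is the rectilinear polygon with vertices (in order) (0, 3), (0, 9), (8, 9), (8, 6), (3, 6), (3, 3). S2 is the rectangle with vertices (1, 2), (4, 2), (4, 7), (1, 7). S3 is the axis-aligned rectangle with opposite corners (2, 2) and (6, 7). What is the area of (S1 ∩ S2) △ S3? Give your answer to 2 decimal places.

|S1 ∩ S2| = 9.
|(S1 ∩ S2) ∩ S3| = 5.
|(S1 ∩ S2) △ S3| = 9 + 20 − 10 = 19.00.

19.00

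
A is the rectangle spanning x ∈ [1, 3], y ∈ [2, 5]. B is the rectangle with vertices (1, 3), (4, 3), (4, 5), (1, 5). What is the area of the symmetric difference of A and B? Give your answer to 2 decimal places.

|A∩B|: x∈[1,3], y∈[3,5] → 2·2 = 4.
|A △ B| = |A| + |B| − 2·|A∩B| = 6 + 6 − 8 = 4.00.

4.00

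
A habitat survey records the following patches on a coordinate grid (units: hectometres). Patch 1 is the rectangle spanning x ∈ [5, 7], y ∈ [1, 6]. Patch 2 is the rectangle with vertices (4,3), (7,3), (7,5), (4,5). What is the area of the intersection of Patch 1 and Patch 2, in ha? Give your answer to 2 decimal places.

|Patch 1∩Patch 2|: x∈[5,7], y∈[3,5] → 2·2 = 4.

4.00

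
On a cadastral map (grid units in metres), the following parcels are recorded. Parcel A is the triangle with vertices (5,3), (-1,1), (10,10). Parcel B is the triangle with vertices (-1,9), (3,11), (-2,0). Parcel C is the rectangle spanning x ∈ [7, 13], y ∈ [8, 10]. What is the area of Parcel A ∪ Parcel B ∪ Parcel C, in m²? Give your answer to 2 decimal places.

43.98

By inclusion–exclusion:
Individual areas: |Parcel A| = 16, |Parcel B| = 17, |Parcel C| = 12.
|Parcel A∩Parcel B| = 0.
|Parcel A∩Parcel C| = 1.0159.
|Parcel B∩Parcel C| = 0.
|Parcel A∩Parcel B∩Parcel C| = 0.
|Parcel A ∪ Parcel B ∪ Parcel C| = 45 − 1.0159 + 0 = 43.98.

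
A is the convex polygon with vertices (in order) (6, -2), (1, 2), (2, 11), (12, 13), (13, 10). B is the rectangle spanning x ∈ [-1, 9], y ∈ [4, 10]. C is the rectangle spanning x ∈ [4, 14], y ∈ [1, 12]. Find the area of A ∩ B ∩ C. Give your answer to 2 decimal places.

30.00

The intersection is the polygon with vertices (9,10), (9,4), (4,4), (4,10).
By the shoelace formula its area is 30.00.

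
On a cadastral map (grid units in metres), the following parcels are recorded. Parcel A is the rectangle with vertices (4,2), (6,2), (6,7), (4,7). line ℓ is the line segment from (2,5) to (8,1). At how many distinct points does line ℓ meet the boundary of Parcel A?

2

The segment meets the boundary at (6,2.333), (4,3.667).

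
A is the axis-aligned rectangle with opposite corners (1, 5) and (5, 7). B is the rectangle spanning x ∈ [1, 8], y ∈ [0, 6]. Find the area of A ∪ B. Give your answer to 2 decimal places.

46.00

By inclusion–exclusion:
Individual areas: |A| = 8, |B| = 42.
|A∩B|: x∈[1,5], y∈[5,6] → 4·1 = 4.
|A ∪ B| = 50 − 4 = 46.00.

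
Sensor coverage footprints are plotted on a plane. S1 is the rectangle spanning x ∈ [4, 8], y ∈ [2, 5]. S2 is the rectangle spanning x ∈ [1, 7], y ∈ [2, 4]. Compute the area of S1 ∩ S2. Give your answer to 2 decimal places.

|S1∩S2|: x∈[4,7], y∈[2,4] → 3·2 = 6.

6.00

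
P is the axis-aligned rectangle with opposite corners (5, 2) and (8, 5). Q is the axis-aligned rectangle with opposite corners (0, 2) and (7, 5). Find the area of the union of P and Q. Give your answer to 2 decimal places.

By inclusion–exclusion:
Individual areas: |P| = 9, |Q| = 21.
|P∩Q|: x∈[5,7], y∈[2,5] → 2·3 = 6.
|P ∪ Q| = 30 − 6 = 24.00.

24.00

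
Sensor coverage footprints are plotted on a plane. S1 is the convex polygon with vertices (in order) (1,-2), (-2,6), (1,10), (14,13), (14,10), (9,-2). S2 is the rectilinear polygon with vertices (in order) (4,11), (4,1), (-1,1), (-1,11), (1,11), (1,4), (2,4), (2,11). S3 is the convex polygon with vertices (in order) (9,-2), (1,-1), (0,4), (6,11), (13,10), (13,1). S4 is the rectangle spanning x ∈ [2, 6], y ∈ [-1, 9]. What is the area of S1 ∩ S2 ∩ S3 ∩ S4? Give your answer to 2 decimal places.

13.00

The intersection is the polygon with vertices (2,6.333), (4,8.667), (4,1), (2,1), (2,4).
By the shoelace formula its area is 13.00.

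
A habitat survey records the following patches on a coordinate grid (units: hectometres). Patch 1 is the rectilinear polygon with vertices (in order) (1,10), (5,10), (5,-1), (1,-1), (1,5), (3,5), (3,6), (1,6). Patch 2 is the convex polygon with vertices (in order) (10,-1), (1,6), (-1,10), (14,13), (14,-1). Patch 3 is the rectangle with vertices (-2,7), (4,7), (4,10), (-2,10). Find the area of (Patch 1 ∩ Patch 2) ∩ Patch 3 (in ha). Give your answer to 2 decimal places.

9.00

The region (Patch 1 ∩ Patch 2) ∩ Patch 3 is the polygon with vertices (1,10), (4,10), (4,7), (1,7).
By the shoelace formula its area is 9.00.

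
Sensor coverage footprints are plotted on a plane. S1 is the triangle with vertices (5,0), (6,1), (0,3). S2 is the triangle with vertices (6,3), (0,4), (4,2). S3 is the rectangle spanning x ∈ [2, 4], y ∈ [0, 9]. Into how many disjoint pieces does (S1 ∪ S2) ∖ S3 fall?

4

(S1 ∪ S2) ∖ S3 splits into 4 disjoint pieces (area 0.5333, area 1.8667, area 0.6667, area 1.3333).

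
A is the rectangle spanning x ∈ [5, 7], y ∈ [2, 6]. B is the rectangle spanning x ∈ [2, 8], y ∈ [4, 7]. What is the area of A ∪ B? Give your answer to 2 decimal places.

22.00

By inclusion–exclusion:
Individual areas: |A| = 8, |B| = 18.
|A∩B|: x∈[5,7], y∈[4,6] → 2·2 = 4.
|A ∪ B| = 26 − 4 = 22.00.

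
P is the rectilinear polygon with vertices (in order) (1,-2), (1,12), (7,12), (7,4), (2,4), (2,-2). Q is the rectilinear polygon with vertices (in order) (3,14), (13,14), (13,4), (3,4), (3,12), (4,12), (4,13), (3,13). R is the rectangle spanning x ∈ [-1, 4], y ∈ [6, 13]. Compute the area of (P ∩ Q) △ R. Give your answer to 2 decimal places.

55.00

|P ∩ Q| = 32.
|(P ∩ Q) ∩ R| = 6.
|(P ∩ Q) △ R| = 32 + 35 − 12 = 55.00.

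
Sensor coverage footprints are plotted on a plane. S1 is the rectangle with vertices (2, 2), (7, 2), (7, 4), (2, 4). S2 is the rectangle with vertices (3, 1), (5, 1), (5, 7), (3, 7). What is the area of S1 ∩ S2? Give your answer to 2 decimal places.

|S1∩S2|: x∈[3,5], y∈[2,4] → 2·2 = 4.

4.00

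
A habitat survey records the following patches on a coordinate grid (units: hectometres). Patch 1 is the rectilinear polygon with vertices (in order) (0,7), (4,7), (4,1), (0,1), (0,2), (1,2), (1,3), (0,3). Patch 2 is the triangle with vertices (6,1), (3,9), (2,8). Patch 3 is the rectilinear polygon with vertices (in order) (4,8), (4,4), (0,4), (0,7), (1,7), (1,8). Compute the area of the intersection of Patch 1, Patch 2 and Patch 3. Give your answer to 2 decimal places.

1.70

The intersection is the polygon with vertices (4,6.333), (4,4.5), (2.571,7), (3.75,7).
By the shoelace formula its area is 1.70.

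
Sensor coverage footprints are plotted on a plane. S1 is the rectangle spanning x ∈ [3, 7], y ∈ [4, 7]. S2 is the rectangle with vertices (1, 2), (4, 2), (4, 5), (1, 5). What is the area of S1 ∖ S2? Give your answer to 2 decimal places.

11.00

|S1∩S2|: x∈[3,4], y∈[4,5] → 1·1 = 1.
|S1| = 12.
|S1 ∖ S2| = |S1| − |S1∩S2| = 12 − 1 = 11.00.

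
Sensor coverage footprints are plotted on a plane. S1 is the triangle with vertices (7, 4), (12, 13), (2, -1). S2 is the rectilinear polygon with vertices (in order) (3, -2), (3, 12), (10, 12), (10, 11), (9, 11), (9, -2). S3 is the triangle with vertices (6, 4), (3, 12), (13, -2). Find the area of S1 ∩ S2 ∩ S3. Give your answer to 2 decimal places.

2.45

The intersection is the polygon with vertices (6.538,3.538), (6,4), (5.853,4.393), (7.143,6.2), (7.75,5.35), (7,4).
By the shoelace formula its area is 2.45.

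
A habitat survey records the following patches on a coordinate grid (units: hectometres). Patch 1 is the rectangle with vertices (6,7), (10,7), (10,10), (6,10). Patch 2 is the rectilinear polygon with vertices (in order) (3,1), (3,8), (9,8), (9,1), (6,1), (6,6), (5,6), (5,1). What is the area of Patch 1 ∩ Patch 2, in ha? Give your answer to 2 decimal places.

3.00

The intersection is the polygon with vertices (6,7), (6,8), (9,8), (9,7).
By the shoelace formula its area is 3.00.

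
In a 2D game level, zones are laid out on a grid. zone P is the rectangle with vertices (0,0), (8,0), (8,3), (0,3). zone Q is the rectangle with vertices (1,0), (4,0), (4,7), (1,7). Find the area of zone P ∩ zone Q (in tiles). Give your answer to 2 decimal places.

|zone P∩zone Q|: x∈[1,4], y∈[0,3] → 3·3 = 9.

9.00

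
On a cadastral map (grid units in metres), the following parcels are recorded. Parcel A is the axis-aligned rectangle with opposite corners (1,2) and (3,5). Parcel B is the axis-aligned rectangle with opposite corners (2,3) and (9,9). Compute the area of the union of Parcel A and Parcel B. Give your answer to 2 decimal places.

By inclusion–exclusion:
Individual areas: |Parcel A| = 6, |Parcel B| = 42.
|Parcel A∩Parcel B|: x∈[2,3], y∈[3,5] → 1·2 = 2.
|Parcel A ∪ Parcel B| = 48 − 2 = 46.00.

46.00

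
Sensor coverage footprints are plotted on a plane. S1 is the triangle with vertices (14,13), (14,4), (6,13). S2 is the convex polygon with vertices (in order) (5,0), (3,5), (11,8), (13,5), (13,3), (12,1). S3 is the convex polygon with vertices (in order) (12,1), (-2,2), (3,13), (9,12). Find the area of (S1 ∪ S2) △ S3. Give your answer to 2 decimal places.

114.25

|S1 ∪ S2| = 89.849.
|(S1 ∪ S2) ∩ S3| = 43.2981.
|(S1 ∪ S2) △ S3| = 89.849 + 111 − 86.5962 = 114.25.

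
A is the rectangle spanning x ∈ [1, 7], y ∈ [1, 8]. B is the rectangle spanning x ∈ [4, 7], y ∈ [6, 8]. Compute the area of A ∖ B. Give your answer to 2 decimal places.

|A∩B|: x∈[4,7], y∈[6,8] → 3·2 = 6.
|A| = 42.
|A ∖ B| = |A| − |A∩B| = 42 − 6 = 36.00.

36.00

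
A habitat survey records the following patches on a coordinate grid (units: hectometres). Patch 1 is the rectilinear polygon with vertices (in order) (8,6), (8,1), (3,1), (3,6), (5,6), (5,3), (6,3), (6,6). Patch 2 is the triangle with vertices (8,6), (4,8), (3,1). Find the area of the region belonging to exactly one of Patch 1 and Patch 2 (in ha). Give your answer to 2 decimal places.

20.57

|Patch 1| = 22, |Patch 2| = 15, |Patch 1∩Patch 2| = 8.2143.
|Patch 1 △ Patch 2| = |Patch 1| + |Patch 2| − 2·|Patch 1∩Patch 2| = 22 + 15 − 16.4286 = 20.57.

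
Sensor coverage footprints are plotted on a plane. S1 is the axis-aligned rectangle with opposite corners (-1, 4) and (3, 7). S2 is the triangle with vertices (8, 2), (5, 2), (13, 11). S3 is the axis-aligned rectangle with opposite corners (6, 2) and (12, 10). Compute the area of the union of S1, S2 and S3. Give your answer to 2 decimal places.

60.90

By inclusion–exclusion:
Individual areas: |S1| = 12, |S2| = 13.5, |S3| = 48.
|S1∩S2| = 0.
|S1∩S3| = 0 (no overlap).
|S2∩S3| = 12.6.
|S1∩S2∩S3| = 0.
|S1 ∪ S2 ∪ S3| = 73.5 − 12.6 + 0 = 60.90.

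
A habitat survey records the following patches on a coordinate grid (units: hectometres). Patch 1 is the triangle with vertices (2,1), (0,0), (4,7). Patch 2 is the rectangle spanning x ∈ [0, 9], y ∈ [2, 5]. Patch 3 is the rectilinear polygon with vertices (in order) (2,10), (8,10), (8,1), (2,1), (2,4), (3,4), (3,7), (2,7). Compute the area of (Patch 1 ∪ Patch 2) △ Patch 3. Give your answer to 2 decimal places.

|Patch 1 ∪ Patch 2| = 29.5.
|(Patch 1 ∪ Patch 2) ∩ Patch 3| = 17.625.
|(Patch 1 ∪ Patch 2) △ Patch 3| = 29.5 + 51 − 35.25 = 45.25.

45.25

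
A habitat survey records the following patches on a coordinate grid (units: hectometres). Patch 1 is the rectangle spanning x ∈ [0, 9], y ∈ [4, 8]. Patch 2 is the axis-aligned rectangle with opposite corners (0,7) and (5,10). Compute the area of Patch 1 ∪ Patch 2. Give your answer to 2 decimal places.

46.00

By inclusion–exclusion:
Individual areas: |Patch 1| = 36, |Patch 2| = 15.
|Patch 1∩Patch 2|: x∈[0,5], y∈[7,8] → 5·1 = 5.
|Patch 1 ∪ Patch 2| = 51 − 5 = 46.00.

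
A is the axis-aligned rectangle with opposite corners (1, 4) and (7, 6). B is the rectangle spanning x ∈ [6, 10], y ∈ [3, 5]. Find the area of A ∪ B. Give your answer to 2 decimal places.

19.00

By inclusion–exclusion:
Individual areas: |A| = 12, |B| = 8.
|A∩B|: x∈[6,7], y∈[4,5] → 1·1 = 1.
|A ∪ B| = 20 − 1 = 19.00.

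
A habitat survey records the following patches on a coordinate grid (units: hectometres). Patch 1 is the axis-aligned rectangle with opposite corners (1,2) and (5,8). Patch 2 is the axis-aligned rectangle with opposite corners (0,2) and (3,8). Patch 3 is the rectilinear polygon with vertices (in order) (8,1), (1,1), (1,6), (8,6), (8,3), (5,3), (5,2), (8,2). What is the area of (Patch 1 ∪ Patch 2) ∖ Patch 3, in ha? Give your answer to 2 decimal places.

14.00

|Patch 1 ∪ Patch 2| = 30.
|(Patch 1 ∪ Patch 2) ∩ Patch 3| = 16.
|(Patch 1 ∪ Patch 2) ∖ Patch 3| = 30 − 16 = 14.00.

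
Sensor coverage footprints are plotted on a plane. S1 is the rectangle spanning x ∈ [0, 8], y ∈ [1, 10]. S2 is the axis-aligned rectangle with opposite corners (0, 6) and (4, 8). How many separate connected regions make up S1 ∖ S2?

1

S1 ∖ S2 is a single connected region.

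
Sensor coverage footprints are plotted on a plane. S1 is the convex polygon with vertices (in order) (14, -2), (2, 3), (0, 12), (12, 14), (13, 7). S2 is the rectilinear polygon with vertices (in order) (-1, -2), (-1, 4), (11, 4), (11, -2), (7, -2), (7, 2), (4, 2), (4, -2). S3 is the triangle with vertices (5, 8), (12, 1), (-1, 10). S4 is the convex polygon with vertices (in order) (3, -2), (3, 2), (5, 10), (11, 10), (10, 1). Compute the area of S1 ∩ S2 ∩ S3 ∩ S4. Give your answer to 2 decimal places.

1.49

The intersection is the polygon with vertices (10.2,2.8), (10.143,2.286), (7.667,4), (9,4).
By the shoelace formula its area is 1.49.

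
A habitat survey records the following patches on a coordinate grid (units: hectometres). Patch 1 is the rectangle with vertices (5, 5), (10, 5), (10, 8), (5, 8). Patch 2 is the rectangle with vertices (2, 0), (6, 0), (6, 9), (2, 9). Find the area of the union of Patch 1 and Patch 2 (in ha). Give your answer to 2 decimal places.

By inclusion–exclusion:
Individual areas: |Patch 1| = 15, |Patch 2| = 36.
|Patch 1∩Patch 2|: x∈[5,6], y∈[5,8] → 1·3 = 3.
|Patch 1 ∪ Patch 2| = 51 − 3 = 48.00.

48.00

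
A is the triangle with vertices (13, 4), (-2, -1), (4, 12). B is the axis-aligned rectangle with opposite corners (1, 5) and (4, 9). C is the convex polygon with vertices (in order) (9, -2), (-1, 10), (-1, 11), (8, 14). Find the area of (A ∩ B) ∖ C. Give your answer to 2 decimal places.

|A ∩ B| = 9.1731.
|(A ∩ B) ∩ C| = 7.0114.
|(A ∩ B) ∖ C| = 9.1731 − 7.0114 = 2.16.

2.16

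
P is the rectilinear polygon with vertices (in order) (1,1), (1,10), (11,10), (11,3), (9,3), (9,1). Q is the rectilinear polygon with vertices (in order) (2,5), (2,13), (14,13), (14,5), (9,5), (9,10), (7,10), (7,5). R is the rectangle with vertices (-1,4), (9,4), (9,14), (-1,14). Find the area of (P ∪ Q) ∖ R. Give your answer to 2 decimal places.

68.00

|P ∪ Q| = 137.
|(P ∪ Q) ∩ R| = 69.
|(P ∪ Q) ∖ R| = 137 − 69 = 68.00.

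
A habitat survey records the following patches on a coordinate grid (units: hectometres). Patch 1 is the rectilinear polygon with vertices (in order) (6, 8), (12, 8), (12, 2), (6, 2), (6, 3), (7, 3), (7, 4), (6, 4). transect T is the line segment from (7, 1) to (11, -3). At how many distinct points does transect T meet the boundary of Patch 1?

0

The segment lies entirely outside Patch 1 and never meets its boundary.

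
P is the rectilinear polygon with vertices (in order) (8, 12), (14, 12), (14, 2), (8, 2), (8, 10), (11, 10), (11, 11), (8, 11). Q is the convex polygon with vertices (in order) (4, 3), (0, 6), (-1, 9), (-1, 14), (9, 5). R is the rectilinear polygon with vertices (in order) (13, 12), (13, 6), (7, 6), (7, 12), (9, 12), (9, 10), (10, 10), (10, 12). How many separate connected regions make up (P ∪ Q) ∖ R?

2

(P ∪ Q) ∖ R splits into 2 disjoint pieces (area 78.4944, area 1).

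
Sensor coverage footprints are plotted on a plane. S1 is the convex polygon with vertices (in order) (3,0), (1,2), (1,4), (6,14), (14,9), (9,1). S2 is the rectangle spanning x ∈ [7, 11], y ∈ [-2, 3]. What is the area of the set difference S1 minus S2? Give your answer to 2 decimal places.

|S1| = 107, |S1∩S2| = 5.5833.
|S1 ∖ S2| = |S1| − |S1∩S2| = 107 − 5.5833 = 101.42.

101.42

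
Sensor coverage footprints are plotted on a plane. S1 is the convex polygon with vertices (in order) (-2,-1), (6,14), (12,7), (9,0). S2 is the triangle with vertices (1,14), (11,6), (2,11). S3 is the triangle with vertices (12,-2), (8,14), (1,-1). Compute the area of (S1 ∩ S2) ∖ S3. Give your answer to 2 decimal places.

|S1 ∩ S2| = 5.6751.
|(S1 ∩ S2) ∩ S3| = 3.0268.
|(S1 ∩ S2) ∖ S3| = 5.6751 − 3.0268 = 2.65.

2.65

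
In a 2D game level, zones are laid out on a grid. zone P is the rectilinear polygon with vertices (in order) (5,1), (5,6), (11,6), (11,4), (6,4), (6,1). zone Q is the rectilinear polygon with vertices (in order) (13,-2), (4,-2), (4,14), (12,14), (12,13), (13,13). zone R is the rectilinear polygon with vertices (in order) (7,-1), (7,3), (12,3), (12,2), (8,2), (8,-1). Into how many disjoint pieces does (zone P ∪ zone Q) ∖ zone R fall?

1

(zone P ∪ zone Q) ∖ zone R is a single connected region.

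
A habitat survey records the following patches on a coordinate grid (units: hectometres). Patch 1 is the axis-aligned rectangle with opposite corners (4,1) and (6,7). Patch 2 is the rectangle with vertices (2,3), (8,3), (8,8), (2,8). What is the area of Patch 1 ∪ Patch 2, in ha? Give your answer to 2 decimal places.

By inclusion–exclusion:
Individual areas: |Patch 1| = 12, |Patch 2| = 30.
|Patch 1∩Patch 2|: x∈[4,6], y∈[3,7] → 2·4 = 8.
|Patch 1 ∪ Patch 2| = 42 − 8 = 34.00.

34.00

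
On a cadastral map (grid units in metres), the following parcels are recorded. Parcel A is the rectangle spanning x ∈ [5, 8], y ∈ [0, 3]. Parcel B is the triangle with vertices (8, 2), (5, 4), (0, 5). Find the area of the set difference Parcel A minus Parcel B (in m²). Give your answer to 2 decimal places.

8.42

|Parcel A| = 9, |Parcel A∩Parcel B| = 0.5833.
|Parcel A ∖ Parcel B| = |Parcel A| − |Parcel A∩Parcel B| = 9 − 0.5833 = 8.42.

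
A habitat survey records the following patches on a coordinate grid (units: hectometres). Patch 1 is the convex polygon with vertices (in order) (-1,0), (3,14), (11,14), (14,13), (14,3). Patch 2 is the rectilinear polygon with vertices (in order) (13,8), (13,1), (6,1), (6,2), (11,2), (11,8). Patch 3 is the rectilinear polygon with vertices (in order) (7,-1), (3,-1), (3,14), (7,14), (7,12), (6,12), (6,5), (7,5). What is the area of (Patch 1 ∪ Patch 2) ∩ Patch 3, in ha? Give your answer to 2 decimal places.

|Patch 1 ∪ Patch 2| = 165.3.
|(Patch 1 ∪ Patch 2) ∩ Patch 3| = 44.70.

44.70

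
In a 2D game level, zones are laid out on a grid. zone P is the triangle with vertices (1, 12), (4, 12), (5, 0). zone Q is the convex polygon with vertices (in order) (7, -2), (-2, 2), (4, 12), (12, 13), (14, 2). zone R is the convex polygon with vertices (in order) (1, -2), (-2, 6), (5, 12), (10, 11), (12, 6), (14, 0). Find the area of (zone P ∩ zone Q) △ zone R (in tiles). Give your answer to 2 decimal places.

138.29

|zone P ∩ zone Q| = 13.1786.
|(zone P ∩ zone Q) ∩ zone R| = 12.6962.
|(zone P ∩ zone Q) △ zone R| = 13.1786 + 150.5 − 25.3924 = 138.29.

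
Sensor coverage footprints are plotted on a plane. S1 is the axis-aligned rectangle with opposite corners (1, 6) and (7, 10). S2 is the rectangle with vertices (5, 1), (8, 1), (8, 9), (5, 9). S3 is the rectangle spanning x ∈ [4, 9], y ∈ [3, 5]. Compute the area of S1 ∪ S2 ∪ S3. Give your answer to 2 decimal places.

By inclusion–exclusion:
Individual areas: |S1| = 24, |S2| = 24, |S3| = 10.
|S1∩S2|: x∈[5,7], y∈[6,9] → 2·3 = 6.
|S1∩S3| = 0 (no overlap).
|S2∩S3|: x∈[5,8], y∈[3,5] → 3·2 = 6.
|S1∩S2∩S3| = 0.
|S1 ∪ S2 ∪ S3| = 58 − 12 + 0 = 46.00.

46.00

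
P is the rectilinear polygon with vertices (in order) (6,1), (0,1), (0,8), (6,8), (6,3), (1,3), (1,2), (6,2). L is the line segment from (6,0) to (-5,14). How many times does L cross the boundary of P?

4

The segment meets the boundary at (0,7.636), (3.643,3), (4.429,2), (5.214,1).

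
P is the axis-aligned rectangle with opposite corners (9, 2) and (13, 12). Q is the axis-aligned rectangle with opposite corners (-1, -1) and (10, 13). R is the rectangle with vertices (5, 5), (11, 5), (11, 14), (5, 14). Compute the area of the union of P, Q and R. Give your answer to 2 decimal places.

By inclusion–exclusion:
Individual areas: |P| = 40, |Q| = 154, |R| = 54.
|P∩Q|: x∈[9,10], y∈[2,12] → 1·10 = 10.
|P∩R|: x∈[9,11], y∈[5,12] → 2·7 = 14.
|Q∩R|: x∈[5,10], y∈[5,13] → 5·8 = 40.
|P∩Q∩R| = 7.
|P ∪ Q ∪ R| = 248 − 64 + 7 = 191.00.

191.00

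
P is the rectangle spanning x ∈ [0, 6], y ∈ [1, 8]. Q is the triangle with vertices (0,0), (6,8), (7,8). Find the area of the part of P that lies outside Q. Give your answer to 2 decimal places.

|P| = 42, |P∩Q| = 3.3661.
|P ∖ Q| = |P| − |P∩Q| = 42 − 3.3661 = 38.63.

38.63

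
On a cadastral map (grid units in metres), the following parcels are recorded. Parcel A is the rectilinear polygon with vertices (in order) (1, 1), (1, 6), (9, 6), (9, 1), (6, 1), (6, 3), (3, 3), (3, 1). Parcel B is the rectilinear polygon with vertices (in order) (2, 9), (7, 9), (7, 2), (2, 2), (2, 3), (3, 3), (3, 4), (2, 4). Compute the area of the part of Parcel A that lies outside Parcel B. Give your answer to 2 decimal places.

|Parcel A| = 34, |Parcel A∩Parcel B| = 16.
|Parcel A ∖ Parcel B| = |Parcel A| − |Parcel A∩Parcel B| = 34 − 16 = 18.00.

18.00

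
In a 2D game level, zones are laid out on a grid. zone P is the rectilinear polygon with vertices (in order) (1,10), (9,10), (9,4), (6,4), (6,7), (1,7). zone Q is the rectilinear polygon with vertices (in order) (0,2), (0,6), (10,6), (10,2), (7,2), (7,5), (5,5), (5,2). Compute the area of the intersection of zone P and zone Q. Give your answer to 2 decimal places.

5.00

The intersection is the polygon with vertices (9,4), (7,4), (7,5), (6,5), (6,6), (9,6).
By the shoelace formula its area is 5.00.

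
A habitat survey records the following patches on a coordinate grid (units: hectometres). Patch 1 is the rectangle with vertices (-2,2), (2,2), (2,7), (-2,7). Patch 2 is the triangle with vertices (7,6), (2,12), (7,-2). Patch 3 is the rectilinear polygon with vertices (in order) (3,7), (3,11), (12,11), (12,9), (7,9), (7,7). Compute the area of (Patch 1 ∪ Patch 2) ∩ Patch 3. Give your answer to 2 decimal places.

5.15

The region (Patch 1 ∪ Patch 2) ∩ Patch 3 is the polygon with vertices (3,9.2), (3,10.8), (6.167,7), (3.786,7).
By the shoelace formula its area is 5.15.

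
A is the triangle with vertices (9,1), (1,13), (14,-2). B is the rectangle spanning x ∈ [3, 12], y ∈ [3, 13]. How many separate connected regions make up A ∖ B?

A ∖ B splits into 2 disjoint pieces (area 8, area 0.6923).

2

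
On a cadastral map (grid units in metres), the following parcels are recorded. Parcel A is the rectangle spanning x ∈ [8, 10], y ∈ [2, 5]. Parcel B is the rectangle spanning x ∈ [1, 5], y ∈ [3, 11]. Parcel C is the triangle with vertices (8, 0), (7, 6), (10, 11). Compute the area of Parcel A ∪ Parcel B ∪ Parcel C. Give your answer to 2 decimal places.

By inclusion–exclusion:
Individual areas: |Parcel A| = 6, |Parcel B| = 32, |Parcel C| = 11.5.
|Parcel A∩Parcel B| = 0 (no overlap).
|Parcel A∩Parcel C| = 1.9091.
|Parcel B∩Parcel C| = 0.
|Parcel A∩Parcel B∩Parcel C| = 0.
|Parcel A ∪ Parcel B ∪ Parcel C| = 49.5 − 1.9091 + 0 = 47.59.

47.59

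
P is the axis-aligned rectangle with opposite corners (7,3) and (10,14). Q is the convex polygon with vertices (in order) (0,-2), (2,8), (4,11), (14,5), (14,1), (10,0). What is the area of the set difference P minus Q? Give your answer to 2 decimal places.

|P| = 33, |P∩Q| = 15.9.
|P ∖ Q| = |P| − |P∩Q| = 33 − 15.9 = 17.10.

17.10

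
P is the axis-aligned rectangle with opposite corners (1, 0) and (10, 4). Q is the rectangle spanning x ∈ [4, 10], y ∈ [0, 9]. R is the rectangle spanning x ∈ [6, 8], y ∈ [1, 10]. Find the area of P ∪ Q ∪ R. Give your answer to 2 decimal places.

By inclusion–exclusion:
Individual areas: |P| = 36, |Q| = 54, |R| = 18.
|P∩Q|: x∈[4,10], y∈[0,4] → 6·4 = 24.
|P∩R|: x∈[6,8], y∈[1,4] → 2·3 = 6.
|Q∩R|: x∈[6,8], y∈[1,9] → 2·8 = 16.
|P∩Q∩R| = 6.
|P ∪ Q ∪ R| = 108 − 46 + 6 = 68.00.

68.00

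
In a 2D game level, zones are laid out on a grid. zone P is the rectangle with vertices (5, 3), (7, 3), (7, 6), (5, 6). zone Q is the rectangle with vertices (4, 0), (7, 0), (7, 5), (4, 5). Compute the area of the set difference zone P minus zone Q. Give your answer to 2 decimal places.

2.00

|zone P∩zone Q|: x∈[5,7], y∈[3,5] → 2·2 = 4.
|zone P| = 6.
|zone P ∖ zone Q| = |zone P| − |zone P∩zone Q| = 6 − 4 = 2.00.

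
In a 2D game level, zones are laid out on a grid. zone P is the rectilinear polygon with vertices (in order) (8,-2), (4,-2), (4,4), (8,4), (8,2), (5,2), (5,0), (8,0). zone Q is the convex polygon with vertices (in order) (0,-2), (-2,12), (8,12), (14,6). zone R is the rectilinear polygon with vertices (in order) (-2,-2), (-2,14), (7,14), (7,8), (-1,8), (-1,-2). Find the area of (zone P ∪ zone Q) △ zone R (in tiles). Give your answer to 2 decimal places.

|zone P ∪ zone Q| = 144.8571.
|(zone P ∪ zone Q) ∩ zone R| = 35.5.
|(zone P ∪ zone Q) △ zone R| = 144.8571 + 64 − 71 = 137.86.

137.86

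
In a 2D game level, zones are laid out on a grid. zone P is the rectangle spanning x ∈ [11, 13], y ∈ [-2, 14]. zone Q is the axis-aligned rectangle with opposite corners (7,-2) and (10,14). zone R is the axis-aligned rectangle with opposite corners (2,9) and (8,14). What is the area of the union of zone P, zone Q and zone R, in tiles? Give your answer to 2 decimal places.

105.00

By inclusion–exclusion:
Individual areas: |zone P| = 32, |zone Q| = 48, |zone R| = 30.
|zone P∩zone Q| = 0 (no overlap).
|zone P∩zone R| = 0 (no overlap).
|zone Q∩zone R|: x∈[7,8], y∈[9,14] → 1·5 = 5.
|zone P∩zone Q∩zone R| = 0.
|zone P ∪ zone Q ∪ zone R| = 110 − 5 + 0 = 105.00.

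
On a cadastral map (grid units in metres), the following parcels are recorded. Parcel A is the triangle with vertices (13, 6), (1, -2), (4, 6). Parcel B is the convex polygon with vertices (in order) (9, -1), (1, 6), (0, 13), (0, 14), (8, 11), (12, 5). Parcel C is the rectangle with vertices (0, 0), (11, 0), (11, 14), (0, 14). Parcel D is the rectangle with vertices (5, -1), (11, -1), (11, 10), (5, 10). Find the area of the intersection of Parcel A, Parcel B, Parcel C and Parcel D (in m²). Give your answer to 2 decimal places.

18.91

The intersection is the polygon with vertices (11,6), (11,4.667), (6.189,1.46), (5,2.5), (5,6).
By the shoelace formula its area is 18.91.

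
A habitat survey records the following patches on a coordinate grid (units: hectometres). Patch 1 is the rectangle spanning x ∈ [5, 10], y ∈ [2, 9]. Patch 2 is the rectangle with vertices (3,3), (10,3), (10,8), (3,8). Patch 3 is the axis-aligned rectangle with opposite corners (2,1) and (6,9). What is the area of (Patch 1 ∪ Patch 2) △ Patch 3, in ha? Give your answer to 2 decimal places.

|Patch 1 ∪ Patch 2| = 45.
|(Patch 1 ∪ Patch 2) ∩ Patch 3| = 17.
|(Patch 1 ∪ Patch 2) △ Patch 3| = 45 + 32 − 34 = 43.00.

43.00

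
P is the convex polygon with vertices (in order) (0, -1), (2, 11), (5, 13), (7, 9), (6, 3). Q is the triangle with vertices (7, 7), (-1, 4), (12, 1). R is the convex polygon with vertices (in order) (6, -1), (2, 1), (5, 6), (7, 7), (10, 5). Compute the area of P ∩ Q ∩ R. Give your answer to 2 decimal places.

7.67

The intersection is the polygon with vertices (6,3), (5.314,2.543), (3.216,3.027), (5,6), (6.636,6.818).
By the shoelace formula its area is 7.67.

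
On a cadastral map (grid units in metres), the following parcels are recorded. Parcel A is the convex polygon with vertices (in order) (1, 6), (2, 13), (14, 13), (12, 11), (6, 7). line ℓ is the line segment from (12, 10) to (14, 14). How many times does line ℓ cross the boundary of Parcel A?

2

The segment meets the boundary at (13.5,13), (13,12).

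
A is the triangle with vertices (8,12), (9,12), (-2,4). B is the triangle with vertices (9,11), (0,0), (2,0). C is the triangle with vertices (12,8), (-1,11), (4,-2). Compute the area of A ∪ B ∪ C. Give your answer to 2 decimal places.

83.32

By inclusion–exclusion:
Individual areas: |A| = 4, |B| = 11, |C| = 77.
|A∩B| = 0.
|A∩C| = 1.629.
|B∩C| = 7.0477.
|A∩B∩C| = 0.
|A ∪ B ∪ C| = 92 − 8.6768 + 0 = 83.32.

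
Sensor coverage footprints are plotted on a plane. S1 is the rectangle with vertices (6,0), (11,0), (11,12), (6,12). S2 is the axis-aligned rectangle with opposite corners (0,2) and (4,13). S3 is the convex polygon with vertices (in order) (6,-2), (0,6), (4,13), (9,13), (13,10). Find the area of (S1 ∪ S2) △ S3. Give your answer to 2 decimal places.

|S1 ∪ S2| = 104.
|(S1 ∪ S2) ∩ S3| = 71.2381.
|(S1 ∪ S2) △ S3| = 104 + 109 − 142.4762 = 70.52.

70.52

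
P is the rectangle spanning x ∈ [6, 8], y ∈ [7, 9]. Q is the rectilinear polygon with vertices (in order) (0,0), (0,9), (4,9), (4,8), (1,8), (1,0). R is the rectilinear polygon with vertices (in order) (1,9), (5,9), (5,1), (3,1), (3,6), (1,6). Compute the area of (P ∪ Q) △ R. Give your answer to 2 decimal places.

|P ∪ Q| = 16.
|(P ∪ Q) ∩ R| = 3.
|(P ∪ Q) △ R| = 16 + 22 − 6 = 32.00.

32.00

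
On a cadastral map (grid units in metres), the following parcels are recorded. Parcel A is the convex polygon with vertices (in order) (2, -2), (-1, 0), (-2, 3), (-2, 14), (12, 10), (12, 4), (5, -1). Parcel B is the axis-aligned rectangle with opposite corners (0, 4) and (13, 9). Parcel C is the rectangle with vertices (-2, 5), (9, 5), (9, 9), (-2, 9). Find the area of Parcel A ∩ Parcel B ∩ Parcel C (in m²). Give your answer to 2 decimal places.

36.00

The intersection is the polygon with vertices (0,9), (9,9), (9,5), (0,5).
By the shoelace formula its area is 36.00.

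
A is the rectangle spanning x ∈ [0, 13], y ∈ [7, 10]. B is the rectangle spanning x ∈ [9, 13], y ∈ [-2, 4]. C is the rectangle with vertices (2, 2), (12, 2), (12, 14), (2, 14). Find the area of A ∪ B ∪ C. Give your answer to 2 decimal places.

147.00

By inclusion–exclusion:
Individual areas: |A| = 39, |B| = 24, |C| = 120.
|A∩B| = 0 (no overlap).
|A∩C|: x∈[2,12], y∈[7,10] → 10·3 = 30.
|B∩C|: x∈[9,12], y∈[2,4] → 3·2 = 6.
|A∩B∩C| = 0.
|A ∪ B ∪ C| = 183 − 36 + 0 = 147.00.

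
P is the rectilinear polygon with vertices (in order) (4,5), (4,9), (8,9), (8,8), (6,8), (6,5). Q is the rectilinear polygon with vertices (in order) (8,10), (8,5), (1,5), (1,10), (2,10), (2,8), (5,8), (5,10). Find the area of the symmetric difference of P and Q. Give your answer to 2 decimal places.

|P| = 10, |Q| = 29, |P∩Q| = 9.
|P △ Q| = |P| + |Q| − 2·|P∩Q| = 10 + 29 − 18 = 21.00.

21.00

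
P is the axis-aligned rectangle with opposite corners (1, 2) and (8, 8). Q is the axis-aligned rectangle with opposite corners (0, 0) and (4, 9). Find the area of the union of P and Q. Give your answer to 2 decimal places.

60.00

By inclusion–exclusion:
Individual areas: |P| = 42, |Q| = 36.
|P∩Q|: x∈[1,4], y∈[2,8] → 3·6 = 18.
|P ∪ Q| = 78 − 18 = 60.00.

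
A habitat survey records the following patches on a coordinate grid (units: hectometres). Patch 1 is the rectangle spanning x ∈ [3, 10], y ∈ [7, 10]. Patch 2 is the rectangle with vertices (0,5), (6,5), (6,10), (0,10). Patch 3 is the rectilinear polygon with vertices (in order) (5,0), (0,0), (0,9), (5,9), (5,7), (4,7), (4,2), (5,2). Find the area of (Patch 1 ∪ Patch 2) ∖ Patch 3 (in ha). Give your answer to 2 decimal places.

24.00

|Patch 1 ∪ Patch 2| = 42.
|(Patch 1 ∪ Patch 2) ∩ Patch 3| = 18.
|(Patch 1 ∪ Patch 2) ∖ Patch 3| = 42 − 18 = 24.00.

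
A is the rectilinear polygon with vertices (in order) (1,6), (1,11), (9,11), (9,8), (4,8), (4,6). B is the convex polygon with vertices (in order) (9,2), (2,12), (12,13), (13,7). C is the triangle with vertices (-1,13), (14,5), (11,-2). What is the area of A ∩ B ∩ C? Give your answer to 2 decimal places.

The intersection is the polygon with vertices (4.8,8), (2.7,11), (2.75,11), (8.375,8).
By the shoelace formula its area is 5.44.

5.44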